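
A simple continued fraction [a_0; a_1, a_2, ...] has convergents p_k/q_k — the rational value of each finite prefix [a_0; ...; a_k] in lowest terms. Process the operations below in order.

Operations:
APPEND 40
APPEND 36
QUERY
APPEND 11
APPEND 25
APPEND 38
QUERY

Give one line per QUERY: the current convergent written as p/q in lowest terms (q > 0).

1441/36
15167099/378915

APPEND 40: p_0 = 40·1 + 0 = 40, q_0 = 40·0 + 1 = 1 → 40/1
APPEND 36: p_1 = 36·40 + 1 = 1441, q_1 = 36·1 + 0 = 36 → 1441/36
APPEND 11: p_2 = 11·1441 + 40 = 15891, q_2 = 11·36 + 1 = 397 → 15891/397
APPEND 25: p_3 = 25·15891 + 1441 = 398716, q_3 = 25·397 + 36 = 9961 → 398716/9961
APPEND 38: p_4 = 38·398716 + 15891 = 15167099, q_4 = 38·9961 + 397 = 378915 → 15167099/378915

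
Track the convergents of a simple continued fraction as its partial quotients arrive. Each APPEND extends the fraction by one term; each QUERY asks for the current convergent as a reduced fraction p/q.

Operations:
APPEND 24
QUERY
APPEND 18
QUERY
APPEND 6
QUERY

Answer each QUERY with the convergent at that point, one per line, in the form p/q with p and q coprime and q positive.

APPEND 24: p_0 = 24·1 + 0 = 24, q_0 = 24·0 + 1 = 1 → 24/1
APPEND 18: p_1 = 18·24 + 1 = 433, q_1 = 18·1 + 0 = 18 → 433/18
APPEND 6: p_2 = 6·433 + 24 = 2622, q_2 = 6·18 + 1 = 109 → 2622/109

24/1
433/18
2622/109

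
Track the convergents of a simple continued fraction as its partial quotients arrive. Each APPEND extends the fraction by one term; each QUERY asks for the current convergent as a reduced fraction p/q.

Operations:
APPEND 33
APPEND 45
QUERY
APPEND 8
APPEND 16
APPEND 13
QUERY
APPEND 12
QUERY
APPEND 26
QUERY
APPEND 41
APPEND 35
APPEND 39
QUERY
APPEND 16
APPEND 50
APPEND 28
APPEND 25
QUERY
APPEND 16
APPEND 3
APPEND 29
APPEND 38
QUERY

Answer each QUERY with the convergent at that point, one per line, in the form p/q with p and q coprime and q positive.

APPEND 33: p_0 = 33·1 + 0 = 33, q_0 = 33·0 + 1 = 1 → 33/1
APPEND 45: p_1 = 45·33 + 1 = 1486, q_1 = 45·1 + 0 = 45 → 1486/45
APPEND 8: p_2 = 8·1486 + 33 = 11921, q_2 = 8·45 + 1 = 361 → 11921/361
APPEND 16: p_3 = 16·11921 + 1486 = 192222, q_3 = 16·361 + 45 = 5821 → 192222/5821
APPEND 13: p_4 = 13·192222 + 11921 = 2510807, q_4 = 13·5821 + 361 = 76034 → 2510807/76034
APPEND 12: p_5 = 12·2510807 + 192222 = 30321906, q_5 = 12·76034 + 5821 = 918229 → 30321906/918229
APPEND 26: p_6 = 26·30321906 + 2510807 = 790880363, q_6 = 26·918229 + 76034 = 23949988 → 790880363/23949988
APPEND 41: p_7 = 41·790880363 + 30321906 = 32456416789, q_7 = 41·23949988 + 918229 = 982867737 → 32456416789/982867737
APPEND 35: p_8 = 35·32456416789 + 790880363 = 1136765467978, q_8 = 35·982867737 + 23949988 = 34424320783 → 1136765467978/34424320783
APPEND 39: p_9 = 39·1136765467978 + 32456416789 = 44366309667931, q_9 = 39·34424320783 + 982867737 = 1343531378274 → 44366309667931/1343531378274
APPEND 16: p_10 = 16·44366309667931 + 1136765467978 = 710997720154874, q_10 = 16·1343531378274 + 34424320783 = 21530926373167 → 710997720154874/21530926373167
APPEND 50: p_11 = 50·710997720154874 + 44366309667931 = 35594252317411631, q_11 = 50·21530926373167 + 1343531378274 = 1077889850036624 → 35594252317411631/1077889850036624
APPEND 28: p_12 = 28·35594252317411631 + 710997720154874 = 997350062607680542, q_12 = 28·1077889850036624 + 21530926373167 = 30202446727398639 → 997350062607680542/30202446727398639
APPEND 25: p_13 = 25·997350062607680542 + 35594252317411631 = 24969345817509425181, q_13 = 25·30202446727398639 + 1077889850036624 = 756139058035002599 → 24969345817509425181/756139058035002599
APPEND 16: p_14 = 16·24969345817509425181 + 997350062607680542 = 400506883142758483438, q_14 = 16·756139058035002599 + 30202446727398639 = 12128427375287440223 → 400506883142758483438/12128427375287440223
APPEND 3: p_15 = 3·400506883142758483438 + 24969345817509425181 = 1226489995245784875495, q_15 = 3·12128427375287440223 + 756139058035002599 = 37141421183897323268 → 1226489995245784875495/37141421183897323268
APPEND 29: p_16 = 29·1226489995245784875495 + 400506883142758483438 = 35968716745270519872793, q_16 = 29·37141421183897323268 + 12128427375287440223 = 1089229641708309814995 → 35968716745270519872793/1089229641708309814995
APPEND 38: p_17 = 38·35968716745270519872793 + 1226489995245784875495 = 1368037726315525540041629, q_17 = 38·1089229641708309814995 + 37141421183897323268 = 41427867806099670293078 → 1368037726315525540041629/41427867806099670293078

1486/45
2510807/76034
30321906/918229
790880363/23949988
44366309667931/1343531378274
24969345817509425181/756139058035002599
1368037726315525540041629/41427867806099670293078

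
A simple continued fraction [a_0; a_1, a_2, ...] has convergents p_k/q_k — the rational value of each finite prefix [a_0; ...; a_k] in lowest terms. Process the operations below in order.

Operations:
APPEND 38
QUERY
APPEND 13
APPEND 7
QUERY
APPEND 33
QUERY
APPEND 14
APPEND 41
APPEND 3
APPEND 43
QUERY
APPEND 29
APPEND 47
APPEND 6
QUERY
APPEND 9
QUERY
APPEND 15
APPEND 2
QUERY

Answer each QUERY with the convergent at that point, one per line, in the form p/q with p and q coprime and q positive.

APPEND 38: p_0 = 38·1 + 0 = 38, q_0 = 38·0 + 1 = 1 → 38/1
APPEND 13: p_1 = 13·38 + 1 = 495, q_1 = 13·1 + 0 = 13 → 495/13
APPEND 7: p_2 = 7·495 + 38 = 3503, q_2 = 7·13 + 1 = 92 → 3503/92
APPEND 33: p_3 = 33·3503 + 495 = 116094, q_3 = 33·92 + 13 = 3049 → 116094/3049
APPEND 14: p_4 = 14·116094 + 3503 = 1628819, q_4 = 14·3049 + 92 = 42778 → 1628819/42778
APPEND 41: p_5 = 41·1628819 + 116094 = 66897673, q_5 = 41·42778 + 3049 = 1756947 → 66897673/1756947
APPEND 3: p_6 = 3·66897673 + 1628819 = 202321838, q_6 = 3·1756947 + 42778 = 5313619 → 202321838/5313619
APPEND 43: p_7 = 43·202321838 + 66897673 = 8766736707, q_7 = 43·5313619 + 1756947 = 230242564 → 8766736707/230242564
APPEND 29: p_8 = 29·8766736707 + 202321838 = 254437686341, q_8 = 29·230242564 + 5313619 = 6682347975 → 254437686341/6682347975
APPEND 47: p_9 = 47·254437686341 + 8766736707 = 11967337994734, q_9 = 47·6682347975 + 230242564 = 314300597389 → 11967337994734/314300597389
APPEND 6: p_10 = 6·11967337994734 + 254437686341 = 72058465654745, q_10 = 6·314300597389 + 6682347975 = 1892485932309 → 72058465654745/1892485932309
APPEND 9: p_11 = 9·72058465654745 + 11967337994734 = 660493528887439, q_11 = 9·1892485932309 + 314300597389 = 17346673988170 → 660493528887439/17346673988170
APPEND 15: p_12 = 15·660493528887439 + 72058465654745 = 9979461398966330, q_12 = 15·17346673988170 + 1892485932309 = 262092595754859 → 9979461398966330/262092595754859
APPEND 2: p_13 = 2·9979461398966330 + 660493528887439 = 20619416326820099, q_13 = 2·262092595754859 + 17346673988170 = 541531865497888 → 20619416326820099/541531865497888

38/1
3503/92
116094/3049
8766736707/230242564
72058465654745/1892485932309
660493528887439/17346673988170
20619416326820099/541531865497888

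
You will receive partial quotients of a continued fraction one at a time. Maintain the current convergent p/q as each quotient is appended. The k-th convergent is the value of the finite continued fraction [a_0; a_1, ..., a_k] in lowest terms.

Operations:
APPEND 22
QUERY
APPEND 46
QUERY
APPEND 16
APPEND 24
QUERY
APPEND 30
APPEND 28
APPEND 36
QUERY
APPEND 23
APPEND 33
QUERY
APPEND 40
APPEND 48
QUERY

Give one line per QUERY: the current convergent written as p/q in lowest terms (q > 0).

22/1
1013/46
390533/17734
11851869168/538190237
9018274026549/409517432810
17337204655411365/787277867326298

APPEND 22: p_0 = 22·1 + 0 = 22, q_0 = 22·0 + 1 = 1 → 22/1
APPEND 46: p_1 = 46·22 + 1 = 1013, q_1 = 46·1 + 0 = 46 → 1013/46
APPEND 16: p_2 = 16·1013 + 22 = 16230, q_2 = 16·46 + 1 = 737 → 16230/737
APPEND 24: p_3 = 24·16230 + 1013 = 390533, q_3 = 24·737 + 46 = 17734 → 390533/17734
APPEND 30: p_4 = 30·390533 + 16230 = 11732220, q_4 = 30·17734 + 737 = 532757 → 11732220/532757
APPEND 28: p_5 = 28·11732220 + 390533 = 328892693, q_5 = 28·532757 + 17734 = 14934930 → 328892693/14934930
APPEND 36: p_6 = 36·328892693 + 11732220 = 11851869168, q_6 = 36·14934930 + 532757 = 538190237 → 11851869168/538190237
APPEND 23: p_7 = 23·11851869168 + 328892693 = 272921883557, q_7 = 23·538190237 + 14934930 = 12393310381 → 272921883557/12393310381
APPEND 33: p_8 = 33·272921883557 + 11851869168 = 9018274026549, q_8 = 33·12393310381 + 538190237 = 409517432810 → 9018274026549/409517432810
APPEND 40: p_9 = 40·9018274026549 + 272921883557 = 361003882945517, q_9 = 40·409517432810 + 12393310381 = 16393090622781 → 361003882945517/16393090622781
APPEND 48: p_10 = 48·361003882945517 + 9018274026549 = 17337204655411365, q_10 = 48·16393090622781 + 409517432810 = 787277867326298 → 17337204655411365/787277867326298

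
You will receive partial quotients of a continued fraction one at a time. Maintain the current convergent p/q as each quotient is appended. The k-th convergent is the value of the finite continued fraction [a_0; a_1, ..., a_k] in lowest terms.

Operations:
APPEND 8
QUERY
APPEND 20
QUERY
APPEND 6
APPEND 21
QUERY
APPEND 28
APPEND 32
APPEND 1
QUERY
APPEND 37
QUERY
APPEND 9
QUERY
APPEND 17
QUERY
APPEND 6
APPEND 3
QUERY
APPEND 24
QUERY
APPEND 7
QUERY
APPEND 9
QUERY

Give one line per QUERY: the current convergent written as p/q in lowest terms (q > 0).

APPEND 8: p_0 = 8·1 + 0 = 8, q_0 = 8·0 + 1 = 1 → 8/1
APPEND 20: p_1 = 20·8 + 1 = 161, q_1 = 20·1 + 0 = 20 → 161/20
APPEND 6: p_2 = 6·161 + 8 = 974, q_2 = 6·20 + 1 = 121 → 974/121
APPEND 21: p_3 = 21·974 + 161 = 20615, q_3 = 21·121 + 20 = 2561 → 20615/2561
APPEND 28: p_4 = 28·20615 + 974 = 578194, q_4 = 28·2561 + 121 = 71829 → 578194/71829
APPEND 32: p_5 = 32·578194 + 20615 = 18522823, q_5 = 32·71829 + 2561 = 2301089 → 18522823/2301089
APPEND 1: p_6 = 1·18522823 + 578194 = 19101017, q_6 = 1·2301089 + 71829 = 2372918 → 19101017/2372918
APPEND 37: p_7 = 37·19101017 + 18522823 = 725260452, q_7 = 37·2372918 + 2301089 = 90099055 → 725260452/90099055
APPEND 9: p_8 = 9·725260452 + 19101017 = 6546445085, q_8 = 9·90099055 + 2372918 = 813264413 → 6546445085/813264413
APPEND 17: p_9 = 17·6546445085 + 725260452 = 112014826897, q_9 = 17·813264413 + 90099055 = 13915594076 → 112014826897/13915594076
APPEND 6: p_10 = 6·112014826897 + 6546445085 = 678635406467, q_10 = 6·13915594076 + 813264413 = 84306828869 → 678635406467/84306828869
APPEND 3: p_11 = 3·678635406467 + 112014826897 = 2147921046298, q_11 = 3·84306828869 + 13915594076 = 266836080683 → 2147921046298/266836080683
APPEND 24: p_12 = 24·2147921046298 + 678635406467 = 52228740517619, q_12 = 24·266836080683 + 84306828869 = 6488372765261 → 52228740517619/6488372765261
APPEND 7: p_13 = 7·52228740517619 + 2147921046298 = 367749104669631, q_13 = 7·6488372765261 + 266836080683 = 45685445437510 → 367749104669631/45685445437510
APPEND 9: p_14 = 9·367749104669631 + 52228740517619 = 3361970682544298, q_14 = 9·45685445437510 + 6488372765261 = 417657381702851 → 3361970682544298/417657381702851

8/1
161/20
20615/2561
19101017/2372918
725260452/90099055
6546445085/813264413
112014826897/13915594076
2147921046298/266836080683
52228740517619/6488372765261
367749104669631/45685445437510
3361970682544298/417657381702851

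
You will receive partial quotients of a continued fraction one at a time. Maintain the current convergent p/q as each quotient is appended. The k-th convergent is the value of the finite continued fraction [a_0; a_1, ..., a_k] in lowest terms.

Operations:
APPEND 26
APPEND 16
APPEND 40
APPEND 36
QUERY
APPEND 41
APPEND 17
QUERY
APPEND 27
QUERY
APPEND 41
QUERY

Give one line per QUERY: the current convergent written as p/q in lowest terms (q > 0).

APPEND 26: p_0 = 26·1 + 0 = 26, q_0 = 26·0 + 1 = 1 → 26/1
APPEND 16: p_1 = 16·26 + 1 = 417, q_1 = 16·1 + 0 = 16 → 417/16
APPEND 40: p_2 = 40·417 + 26 = 16706, q_2 = 40·16 + 1 = 641 → 16706/641
APPEND 36: p_3 = 36·16706 + 417 = 601833, q_3 = 36·641 + 16 = 23092 → 601833/23092
APPEND 41: p_4 = 41·601833 + 16706 = 24691859, q_4 = 41·23092 + 641 = 947413 → 24691859/947413
APPEND 17: p_5 = 17·24691859 + 601833 = 420363436, q_5 = 17·947413 + 23092 = 16129113 → 420363436/16129113
APPEND 27: p_6 = 27·420363436 + 24691859 = 11374504631, q_6 = 27·16129113 + 947413 = 436433464 → 11374504631/436433464
APPEND 41: p_7 = 41·11374504631 + 420363436 = 466775053307, q_7 = 41·436433464 + 16129113 = 17909901137 → 466775053307/17909901137

601833/23092
420363436/16129113
11374504631/436433464
466775053307/17909901137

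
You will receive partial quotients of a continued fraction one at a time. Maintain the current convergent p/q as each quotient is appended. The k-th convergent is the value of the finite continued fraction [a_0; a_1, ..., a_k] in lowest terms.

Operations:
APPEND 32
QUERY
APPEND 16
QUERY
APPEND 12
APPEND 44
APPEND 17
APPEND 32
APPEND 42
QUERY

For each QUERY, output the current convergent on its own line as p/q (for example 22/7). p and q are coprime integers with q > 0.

32/1
513/16
6257008855/195152341

APPEND 32: p_0 = 32·1 + 0 = 32, q_0 = 32·0 + 1 = 1 → 32/1
APPEND 16: p_1 = 16·32 + 1 = 513, q_1 = 16·1 + 0 = 16 → 513/16
APPEND 12: p_2 = 12·513 + 32 = 6188, q_2 = 12·16 + 1 = 193 → 6188/193
APPEND 44: p_3 = 44·6188 + 513 = 272785, q_3 = 44·193 + 16 = 8508 → 272785/8508
APPEND 17: p_4 = 17·272785 + 6188 = 4643533, q_4 = 17·8508 + 193 = 144829 → 4643533/144829
APPEND 32: p_5 = 32·4643533 + 272785 = 148865841, q_5 = 32·144829 + 8508 = 4643036 → 148865841/4643036
APPEND 42: p_6 = 42·148865841 + 4643533 = 6257008855, q_6 = 42·4643036 + 144829 = 195152341 → 6257008855/195152341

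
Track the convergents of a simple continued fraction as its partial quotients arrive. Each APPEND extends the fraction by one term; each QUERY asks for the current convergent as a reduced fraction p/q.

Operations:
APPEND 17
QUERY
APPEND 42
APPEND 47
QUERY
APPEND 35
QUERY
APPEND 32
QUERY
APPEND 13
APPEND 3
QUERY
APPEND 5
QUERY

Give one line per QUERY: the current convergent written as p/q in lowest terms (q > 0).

APPEND 17: p_0 = 17·1 + 0 = 17, q_0 = 17·0 + 1 = 1 → 17/1
APPEND 42: p_1 = 42·17 + 1 = 715, q_1 = 42·1 + 0 = 42 → 715/42
APPEND 47: p_2 = 47·715 + 17 = 33622, q_2 = 47·42 + 1 = 1975 → 33622/1975
APPEND 35: p_3 = 35·33622 + 715 = 1177485, q_3 = 35·1975 + 42 = 69167 → 1177485/69167
APPEND 32: p_4 = 32·1177485 + 33622 = 37713142, q_4 = 32·69167 + 1975 = 2215319 → 37713142/2215319
APPEND 13: p_5 = 13·37713142 + 1177485 = 491448331, q_5 = 13·2215319 + 69167 = 28868314 → 491448331/28868314
APPEND 3: p_6 = 3·491448331 + 37713142 = 1512058135, q_6 = 3·28868314 + 2215319 = 88820261 → 1512058135/88820261
APPEND 5: p_7 = 5·1512058135 + 491448331 = 8051739006, q_7 = 5·88820261 + 28868314 = 472969619 → 8051739006/472969619

17/1
33622/1975
1177485/69167
37713142/2215319
1512058135/88820261
8051739006/472969619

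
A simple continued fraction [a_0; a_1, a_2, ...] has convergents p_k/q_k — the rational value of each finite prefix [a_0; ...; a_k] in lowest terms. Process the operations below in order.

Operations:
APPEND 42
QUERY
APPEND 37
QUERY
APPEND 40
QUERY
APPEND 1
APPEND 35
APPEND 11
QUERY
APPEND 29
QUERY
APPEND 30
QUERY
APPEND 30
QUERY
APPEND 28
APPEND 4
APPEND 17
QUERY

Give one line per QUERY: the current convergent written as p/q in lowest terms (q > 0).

42/1
1555/37
62242/1481
25310304/602239
736293953/17519542
22114128894/526188499
664160160773/15803174512
1295974028240263/30836694130319

APPEND 42: p_0 = 42·1 + 0 = 42, q_0 = 42·0 + 1 = 1 → 42/1
APPEND 37: p_1 = 37·42 + 1 = 1555, q_1 = 37·1 + 0 = 37 → 1555/37
APPEND 40: p_2 = 40·1555 + 42 = 62242, q_2 = 40·37 + 1 = 1481 → 62242/1481
APPEND 1: p_3 = 1·62242 + 1555 = 63797, q_3 = 1·1481 + 37 = 1518 → 63797/1518
APPEND 35: p_4 = 35·63797 + 62242 = 2295137, q_4 = 35·1518 + 1481 = 54611 → 2295137/54611
APPEND 11: p_5 = 11·2295137 + 63797 = 25310304, q_5 = 11·54611 + 1518 = 602239 → 25310304/602239
APPEND 29: p_6 = 29·25310304 + 2295137 = 736293953, q_6 = 29·602239 + 54611 = 17519542 → 736293953/17519542
APPEND 30: p_7 = 30·736293953 + 25310304 = 22114128894, q_7 = 30·17519542 + 602239 = 526188499 → 22114128894/526188499
APPEND 30: p_8 = 30·22114128894 + 736293953 = 664160160773, q_8 = 30·526188499 + 17519542 = 15803174512 → 664160160773/15803174512
APPEND 28: p_9 = 28·664160160773 + 22114128894 = 18618598630538, q_9 = 28·15803174512 + 526188499 = 443015074835 → 18618598630538/443015074835
APPEND 4: p_10 = 4·18618598630538 + 664160160773 = 75138554682925, q_10 = 4·443015074835 + 15803174512 = 1787863473852 → 75138554682925/1787863473852
APPEND 17: p_11 = 17·75138554682925 + 18618598630538 = 1295974028240263, q_11 = 17·1787863473852 + 443015074835 = 30836694130319 → 1295974028240263/30836694130319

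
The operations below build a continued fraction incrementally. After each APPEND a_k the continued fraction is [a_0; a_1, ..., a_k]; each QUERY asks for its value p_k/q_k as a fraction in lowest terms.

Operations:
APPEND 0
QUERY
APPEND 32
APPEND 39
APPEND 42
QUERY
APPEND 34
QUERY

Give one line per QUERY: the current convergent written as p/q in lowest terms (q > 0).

0/1
1639/52490
55765/1785909

APPEND 0: p_0 = 0·1 + 0 = 0, q_0 = 0·0 + 1 = 1 → 0/1
APPEND 32: p_1 = 32·0 + 1 = 1, q_1 = 32·1 + 0 = 32 → 1/32
APPEND 39: p_2 = 39·1 + 0 = 39, q_2 = 39·32 + 1 = 1249 → 39/1249
APPEND 42: p_3 = 42·39 + 1 = 1639, q_3 = 42·1249 + 32 = 52490 → 1639/52490
APPEND 34: p_4 = 34·1639 + 39 = 55765, q_4 = 34·52490 + 1249 = 1785909 → 55765/1785909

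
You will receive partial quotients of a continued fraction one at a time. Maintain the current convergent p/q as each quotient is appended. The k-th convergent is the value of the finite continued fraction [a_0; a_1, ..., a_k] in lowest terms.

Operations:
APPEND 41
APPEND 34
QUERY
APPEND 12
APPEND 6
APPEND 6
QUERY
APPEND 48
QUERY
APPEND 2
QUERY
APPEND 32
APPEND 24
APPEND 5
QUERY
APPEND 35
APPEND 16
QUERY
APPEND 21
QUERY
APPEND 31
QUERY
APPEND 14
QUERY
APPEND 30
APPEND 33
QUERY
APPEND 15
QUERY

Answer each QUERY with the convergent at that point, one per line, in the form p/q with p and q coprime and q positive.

APPEND 41: p_0 = 41·1 + 0 = 41, q_0 = 41·0 + 1 = 1 → 41/1
APPEND 34: p_1 = 34·41 + 1 = 1395, q_1 = 34·1 + 0 = 34 → 1395/34
APPEND 12: p_2 = 12·1395 + 41 = 16781, q_2 = 12·34 + 1 = 409 → 16781/409
APPEND 6: p_3 = 6·16781 + 1395 = 102081, q_3 = 6·409 + 34 = 2488 → 102081/2488
APPEND 6: p_4 = 6·102081 + 16781 = 629267, q_4 = 6·2488 + 409 = 15337 → 629267/15337
APPEND 48: p_5 = 48·629267 + 102081 = 30306897, q_5 = 48·15337 + 2488 = 738664 → 30306897/738664
APPEND 2: p_6 = 2·30306897 + 629267 = 61243061, q_6 = 2·738664 + 15337 = 1492665 → 61243061/1492665
APPEND 32: p_7 = 32·61243061 + 30306897 = 1990084849, q_7 = 32·1492665 + 738664 = 48503944 → 1990084849/48503944
APPEND 24: p_8 = 24·1990084849 + 61243061 = 47823279437, q_8 = 24·48503944 + 1492665 = 1165587321 → 47823279437/1165587321
APPEND 5: p_9 = 5·47823279437 + 1990084849 = 241106482034, q_9 = 5·1165587321 + 48503944 = 5876440549 → 241106482034/5876440549
APPEND 35: p_10 = 35·241106482034 + 47823279437 = 8486550150627, q_10 = 35·5876440549 + 1165587321 = 206841006536 → 8486550150627/206841006536
APPEND 16: p_11 = 16·8486550150627 + 241106482034 = 136025908892066, q_11 = 16·206841006536 + 5876440549 = 3315332545125 → 136025908892066/3315332545125
APPEND 21: p_12 = 21·136025908892066 + 8486550150627 = 2865030636884013, q_12 = 21·3315332545125 + 206841006536 = 69828824454161 → 2865030636884013/69828824454161
APPEND 31: p_13 = 31·2865030636884013 + 136025908892066 = 88951975652296469, q_13 = 31·69828824454161 + 3315332545125 = 2168008890624116 → 88951975652296469/2168008890624116
APPEND 14: p_14 = 14·88951975652296469 + 2865030636884013 = 1248192689769034579, q_14 = 14·2168008890624116 + 69828824454161 = 30421953293191785 → 1248192689769034579/30421953293191785
APPEND 30: p_15 = 30·1248192689769034579 + 88951975652296469 = 37534732668723333839, q_15 = 30·30421953293191785 + 2168008890624116 = 914826607686377666 → 37534732668723333839/914826607686377666
APPEND 33: p_16 = 33·37534732668723333839 + 1248192689769034579 = 1239894370757639051266, q_16 = 33·914826607686377666 + 30421953293191785 = 30219700006943654763 → 1239894370757639051266/30219700006943654763
APPEND 15: p_17 = 15·1239894370757639051266 + 37534732668723333839 = 18635950294033309102829, q_17 = 15·30219700006943654763 + 914826607686377666 = 454210326711841199111 → 18635950294033309102829/454210326711841199111

1395/34
629267/15337
30306897/738664
61243061/1492665
241106482034/5876440549
136025908892066/3315332545125
2865030636884013/69828824454161
88951975652296469/2168008890624116
1248192689769034579/30421953293191785
1239894370757639051266/30219700006943654763
18635950294033309102829/454210326711841199111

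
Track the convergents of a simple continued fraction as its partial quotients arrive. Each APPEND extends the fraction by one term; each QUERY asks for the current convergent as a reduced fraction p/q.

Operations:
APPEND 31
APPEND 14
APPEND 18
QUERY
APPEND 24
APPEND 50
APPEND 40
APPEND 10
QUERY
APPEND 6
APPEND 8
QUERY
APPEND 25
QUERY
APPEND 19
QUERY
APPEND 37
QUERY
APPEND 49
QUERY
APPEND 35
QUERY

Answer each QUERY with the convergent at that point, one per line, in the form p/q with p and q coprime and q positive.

7861/253
3796478201/122186613
189057044161/6084649685
4749583674770/152861550009
90431146864791/2910454099856
3350702017672037/107839663244681
164274830012794604/5287053953089225
5752969752465483177/185154728021367556

APPEND 31: p_0 = 31·1 + 0 = 31, q_0 = 31·0 + 1 = 1 → 31/1
APPEND 14: p_1 = 14·31 + 1 = 435, q_1 = 14·1 + 0 = 14 → 435/14
APPEND 18: p_2 = 18·435 + 31 = 7861, q_2 = 18·14 + 1 = 253 → 7861/253
APPEND 24: p_3 = 24·7861 + 435 = 189099, q_3 = 24·253 + 14 = 6086 → 189099/6086
APPEND 50: p_4 = 50·189099 + 7861 = 9462811, q_4 = 50·6086 + 253 = 304553 → 9462811/304553
APPEND 40: p_5 = 40·9462811 + 189099 = 378701539, q_5 = 40·304553 + 6086 = 12188206 → 378701539/12188206
APPEND 10: p_6 = 10·378701539 + 9462811 = 3796478201, q_6 = 10·12188206 + 304553 = 122186613 → 3796478201/122186613
APPEND 6: p_7 = 6·3796478201 + 378701539 = 23157570745, q_7 = 6·122186613 + 12188206 = 745307884 → 23157570745/745307884
APPEND 8: p_8 = 8·23157570745 + 3796478201 = 189057044161, q_8 = 8·745307884 + 122186613 = 6084649685 → 189057044161/6084649685
APPEND 25: p_9 = 25·189057044161 + 23157570745 = 4749583674770, q_9 = 25·6084649685 + 745307884 = 152861550009 → 4749583674770/152861550009
APPEND 19: p_10 = 19·4749583674770 + 189057044161 = 90431146864791, q_10 = 19·152861550009 + 6084649685 = 2910454099856 → 90431146864791/2910454099856
APPEND 37: p_11 = 37·90431146864791 + 4749583674770 = 3350702017672037, q_11 = 37·2910454099856 + 152861550009 = 107839663244681 → 3350702017672037/107839663244681
APPEND 49: p_12 = 49·3350702017672037 + 90431146864791 = 164274830012794604, q_12 = 49·107839663244681 + 2910454099856 = 5287053953089225 → 164274830012794604/5287053953089225
APPEND 35: p_13 = 35·164274830012794604 + 3350702017672037 = 5752969752465483177, q_13 = 35·5287053953089225 + 107839663244681 = 185154728021367556 → 5752969752465483177/185154728021367556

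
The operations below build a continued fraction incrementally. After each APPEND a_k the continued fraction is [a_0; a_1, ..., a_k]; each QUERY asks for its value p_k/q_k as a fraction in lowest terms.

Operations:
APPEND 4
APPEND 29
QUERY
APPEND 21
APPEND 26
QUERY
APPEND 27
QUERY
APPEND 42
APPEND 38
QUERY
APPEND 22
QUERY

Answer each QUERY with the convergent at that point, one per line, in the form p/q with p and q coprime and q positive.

APPEND 4: p_0 = 4·1 + 0 = 4, q_0 = 4·0 + 1 = 1 → 4/1
APPEND 29: p_1 = 29·4 + 1 = 117, q_1 = 29·1 + 0 = 29 → 117/29
APPEND 21: p_2 = 21·117 + 4 = 2461, q_2 = 21·29 + 1 = 610 → 2461/610
APPEND 26: p_3 = 26·2461 + 117 = 64103, q_3 = 26·610 + 29 = 15889 → 64103/15889
APPEND 27: p_4 = 27·64103 + 2461 = 1733242, q_4 = 27·15889 + 610 = 429613 → 1733242/429613
APPEND 42: p_5 = 42·1733242 + 64103 = 72860267, q_5 = 42·429613 + 15889 = 18059635 → 72860267/18059635
APPEND 38: p_6 = 38·72860267 + 1733242 = 2770423388, q_6 = 38·18059635 + 429613 = 686695743 → 2770423388/686695743
APPEND 22: p_7 = 22·2770423388 + 72860267 = 61022174803, q_7 = 22·686695743 + 18059635 = 15125365981 → 61022174803/15125365981

117/29
64103/15889
1733242/429613
2770423388/686695743
61022174803/15125365981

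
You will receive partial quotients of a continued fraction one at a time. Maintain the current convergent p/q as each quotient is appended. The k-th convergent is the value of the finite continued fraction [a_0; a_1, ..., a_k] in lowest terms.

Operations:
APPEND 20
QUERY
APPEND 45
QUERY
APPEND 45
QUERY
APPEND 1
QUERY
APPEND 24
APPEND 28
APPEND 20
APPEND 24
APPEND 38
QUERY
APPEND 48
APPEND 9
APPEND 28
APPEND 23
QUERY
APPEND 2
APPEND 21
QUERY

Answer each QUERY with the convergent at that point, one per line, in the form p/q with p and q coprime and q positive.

20/1
901/45
40565/2026
41466/2071
532364169361/26588679768
149350615692332941/7459246738118260
6558229496389005097/327547708805876539

APPEND 20: p_0 = 20·1 + 0 = 20, q_0 = 20·0 + 1 = 1 → 20/1
APPEND 45: p_1 = 45·20 + 1 = 901, q_1 = 45·1 + 0 = 45 → 901/45
APPEND 45: p_2 = 45·901 + 20 = 40565, q_2 = 45·45 + 1 = 2026 → 40565/2026
APPEND 1: p_3 = 1·40565 + 901 = 41466, q_3 = 1·2026 + 45 = 2071 → 41466/2071
APPEND 24: p_4 = 24·41466 + 40565 = 1035749, q_4 = 24·2071 + 2026 = 51730 → 1035749/51730
APPEND 28: p_5 = 28·1035749 + 41466 = 29042438, q_5 = 28·51730 + 2071 = 1450511 → 29042438/1450511
APPEND 20: p_6 = 20·29042438 + 1035749 = 581884509, q_6 = 20·1450511 + 51730 = 29061950 → 581884509/29061950
APPEND 24: p_7 = 24·581884509 + 29042438 = 13994270654, q_7 = 24·29061950 + 1450511 = 698937311 → 13994270654/698937311
APPEND 38: p_8 = 38·13994270654 + 581884509 = 532364169361, q_8 = 38·698937311 + 29061950 = 26588679768 → 532364169361/26588679768
APPEND 48: p_9 = 48·532364169361 + 13994270654 = 25567474399982, q_9 = 48·26588679768 + 698937311 = 1276955566175 → 25567474399982/1276955566175
APPEND 9: p_10 = 9·25567474399982 + 532364169361 = 230639633769199, q_10 = 9·1276955566175 + 26588679768 = 11519188775343 → 230639633769199/11519188775343
APPEND 28: p_11 = 28·230639633769199 + 25567474399982 = 6483477219937554, q_11 = 28·11519188775343 + 1276955566175 = 323814241275779 → 6483477219937554/323814241275779
APPEND 23: p_12 = 23·6483477219937554 + 230639633769199 = 149350615692332941, q_12 = 23·323814241275779 + 11519188775343 = 7459246738118260 → 149350615692332941/7459246738118260
APPEND 2: p_13 = 2·149350615692332941 + 6483477219937554 = 305184708604603436, q_13 = 2·7459246738118260 + 323814241275779 = 15242307717512299 → 305184708604603436/15242307717512299
APPEND 21: p_14 = 21·305184708604603436 + 149350615692332941 = 6558229496389005097, q_14 = 21·15242307717512299 + 7459246738118260 = 327547708805876539 → 6558229496389005097/327547708805876539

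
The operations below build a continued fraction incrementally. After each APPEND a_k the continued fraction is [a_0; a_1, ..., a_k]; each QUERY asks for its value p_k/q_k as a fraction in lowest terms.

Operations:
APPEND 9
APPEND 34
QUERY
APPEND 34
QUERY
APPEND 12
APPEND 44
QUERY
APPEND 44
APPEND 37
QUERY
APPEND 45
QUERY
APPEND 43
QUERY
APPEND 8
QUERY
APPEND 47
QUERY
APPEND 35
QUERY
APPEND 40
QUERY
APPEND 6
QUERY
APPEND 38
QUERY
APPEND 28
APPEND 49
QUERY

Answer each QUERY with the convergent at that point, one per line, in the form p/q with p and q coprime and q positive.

307/34
10447/1157
5539971/613549
9029262586/999986287
406560700765/45026392989
17491139395481/1937134884814
140335675864613/15542105471501
6613267905032292/732416092045361
231604712351994833/25650105327059136
9270801761984825612/1026736629174410801
55856415284260948505/6186069880373523942
2131814582563900868802/236097392083368320597
2929718386209164679341891/324464836754603006852839

APPEND 9: p_0 = 9·1 + 0 = 9, q_0 = 9·0 + 1 = 1 → 9/1
APPEND 34: p_1 = 34·9 + 1 = 307, q_1 = 34·1 + 0 = 34 → 307/34
APPEND 34: p_2 = 34·307 + 9 = 10447, q_2 = 34·34 + 1 = 1157 → 10447/1157
APPEND 12: p_3 = 12·10447 + 307 = 125671, q_3 = 12·1157 + 34 = 13918 → 125671/13918
APPEND 44: p_4 = 44·125671 + 10447 = 5539971, q_4 = 44·13918 + 1157 = 613549 → 5539971/613549
APPEND 44: p_5 = 44·5539971 + 125671 = 243884395, q_5 = 44·613549 + 13918 = 27010074 → 243884395/27010074
APPEND 37: p_6 = 37·243884395 + 5539971 = 9029262586, q_6 = 37·27010074 + 613549 = 999986287 → 9029262586/999986287
APPEND 45: p_7 = 45·9029262586 + 243884395 = 406560700765, q_7 = 45·999986287 + 27010074 = 45026392989 → 406560700765/45026392989
APPEND 43: p_8 = 43·406560700765 + 9029262586 = 17491139395481, q_8 = 43·45026392989 + 999986287 = 1937134884814 → 17491139395481/1937134884814
APPEND 8: p_9 = 8·17491139395481 + 406560700765 = 140335675864613, q_9 = 8·1937134884814 + 45026392989 = 15542105471501 → 140335675864613/15542105471501
APPEND 47: p_10 = 47·140335675864613 + 17491139395481 = 6613267905032292, q_10 = 47·15542105471501 + 1937134884814 = 732416092045361 → 6613267905032292/732416092045361
APPEND 35: p_11 = 35·6613267905032292 + 140335675864613 = 231604712351994833, q_11 = 35·732416092045361 + 15542105471501 = 25650105327059136 → 231604712351994833/25650105327059136
APPEND 40: p_12 = 40·231604712351994833 + 6613267905032292 = 9270801761984825612, q_12 = 40·25650105327059136 + 732416092045361 = 1026736629174410801 → 9270801761984825612/1026736629174410801
APPEND 6: p_13 = 6·9270801761984825612 + 231604712351994833 = 55856415284260948505, q_13 = 6·1026736629174410801 + 25650105327059136 = 6186069880373523942 → 55856415284260948505/6186069880373523942
APPEND 38: p_14 = 38·55856415284260948505 + 9270801761984825612 = 2131814582563900868802, q_14 = 38·6186069880373523942 + 1026736629174410801 = 236097392083368320597 → 2131814582563900868802/236097392083368320597
APPEND 28: p_15 = 28·2131814582563900868802 + 55856415284260948505 = 59746664727073485274961, q_15 = 28·236097392083368320597 + 6186069880373523942 = 6616913048214686500658 → 59746664727073485274961/6616913048214686500658
APPEND 49: p_16 = 49·59746664727073485274961 + 2131814582563900868802 = 2929718386209164679341891, q_16 = 49·6616913048214686500658 + 236097392083368320597 = 324464836754603006852839 → 2929718386209164679341891/324464836754603006852839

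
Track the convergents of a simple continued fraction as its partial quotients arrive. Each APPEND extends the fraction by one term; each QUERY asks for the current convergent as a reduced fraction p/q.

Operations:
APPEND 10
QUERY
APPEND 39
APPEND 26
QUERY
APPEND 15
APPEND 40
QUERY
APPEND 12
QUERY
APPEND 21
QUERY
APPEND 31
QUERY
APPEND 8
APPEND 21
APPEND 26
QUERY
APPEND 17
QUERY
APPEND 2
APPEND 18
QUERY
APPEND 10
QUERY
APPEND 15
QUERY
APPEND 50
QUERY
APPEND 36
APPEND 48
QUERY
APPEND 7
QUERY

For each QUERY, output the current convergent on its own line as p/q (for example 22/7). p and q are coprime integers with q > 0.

APPEND 10: p_0 = 10·1 + 0 = 10, q_0 = 10·0 + 1 = 1 → 10/1
APPEND 39: p_1 = 39·10 + 1 = 391, q_1 = 39·1 + 0 = 39 → 391/39
APPEND 26: p_2 = 26·391 + 10 = 10176, q_2 = 26·39 + 1 = 1015 → 10176/1015
APPEND 15: p_3 = 15·10176 + 391 = 153031, q_3 = 15·1015 + 39 = 15264 → 153031/15264
APPEND 40: p_4 = 40·153031 + 10176 = 6131416, q_4 = 40·15264 + 1015 = 611575 → 6131416/611575
APPEND 12: p_5 = 12·6131416 + 153031 = 73730023, q_5 = 12·611575 + 15264 = 7354164 → 73730023/7354164
APPEND 21: p_6 = 21·73730023 + 6131416 = 1554461899, q_6 = 21·7354164 + 611575 = 155049019 → 1554461899/155049019
APPEND 31: p_7 = 31·1554461899 + 73730023 = 48262048892, q_7 = 31·155049019 + 7354164 = 4813873753 → 48262048892/4813873753
APPEND 8: p_8 = 8·48262048892 + 1554461899 = 387650853035, q_8 = 8·4813873753 + 155049019 = 38666039043 → 387650853035/38666039043
APPEND 21: p_9 = 21·387650853035 + 48262048892 = 8188929962627, q_9 = 21·38666039043 + 4813873753 = 816800693656 → 8188929962627/816800693656
APPEND 26: p_10 = 26·8188929962627 + 387650853035 = 213299829881337, q_10 = 26·816800693656 + 38666039043 = 21275484074099 → 213299829881337/21275484074099
APPEND 17: p_11 = 17·213299829881337 + 8188929962627 = 3634286037945356, q_11 = 17·21275484074099 + 816800693656 = 362500029953339 → 3634286037945356/362500029953339
APPEND 2: p_12 = 2·3634286037945356 + 213299829881337 = 7481871905772049, q_12 = 2·362500029953339 + 21275484074099 = 746275543980777 → 7481871905772049/746275543980777
APPEND 18: p_13 = 18·7481871905772049 + 3634286037945356 = 138307980341842238, q_13 = 18·746275543980777 + 362500029953339 = 13795459821607325 → 138307980341842238/13795459821607325
APPEND 10: p_14 = 10·138307980341842238 + 7481871905772049 = 1390561675324194429, q_14 = 10·13795459821607325 + 746275543980777 = 138700873760054027 → 1390561675324194429/138700873760054027
APPEND 15: p_15 = 15·1390561675324194429 + 138307980341842238 = 20996733110204758673, q_15 = 15·138700873760054027 + 13795459821607325 = 2094308566222417730 → 20996733110204758673/2094308566222417730
APPEND 50: p_16 = 50·20996733110204758673 + 1390561675324194429 = 1051227217185562128079, q_16 = 50·2094308566222417730 + 138700873760054027 = 104854129184880940527 → 1051227217185562128079/104854129184880940527
APPEND 36: p_17 = 36·1051227217185562128079 + 20996733110204758673 = 37865176551790441369517, q_17 = 36·104854129184880940527 + 2094308566222417730 = 3776842959221936276702 → 37865176551790441369517/3776842959221936276702
APPEND 48: p_18 = 48·37865176551790441369517 + 1051227217185562128079 = 1818579701703126747864895, q_18 = 48·3776842959221936276702 + 104854129184880940527 = 181393316171837822222223 → 1818579701703126747864895/181393316171837822222223
APPEND 7: p_19 = 7·1818579701703126747864895 + 37865176551790441369517 = 12767923088473677676423782, q_19 = 7·181393316171837822222223 + 3776842959221936276702 = 1273530056162086691832263 → 12767923088473677676423782/1273530056162086691832263

10/1
10176/1015
6131416/611575
73730023/7354164
1554461899/155049019
48262048892/4813873753
213299829881337/21275484074099
3634286037945356/362500029953339
138307980341842238/13795459821607325
1390561675324194429/138700873760054027
20996733110204758673/2094308566222417730
1051227217185562128079/104854129184880940527
1818579701703126747864895/181393316171837822222223
12767923088473677676423782/1273530056162086691832263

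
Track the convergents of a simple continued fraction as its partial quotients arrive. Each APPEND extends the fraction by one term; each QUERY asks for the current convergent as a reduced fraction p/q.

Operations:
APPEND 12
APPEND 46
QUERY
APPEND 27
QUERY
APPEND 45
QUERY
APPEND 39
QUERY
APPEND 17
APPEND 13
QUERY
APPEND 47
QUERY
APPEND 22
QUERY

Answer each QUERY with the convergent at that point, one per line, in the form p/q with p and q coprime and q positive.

APPEND 12: p_0 = 12·1 + 0 = 12, q_0 = 12·0 + 1 = 1 → 12/1
APPEND 46: p_1 = 46·12 + 1 = 553, q_1 = 46·1 + 0 = 46 → 553/46
APPEND 27: p_2 = 27·553 + 12 = 14943, q_2 = 27·46 + 1 = 1243 → 14943/1243
APPEND 45: p_3 = 45·14943 + 553 = 672988, q_3 = 45·1243 + 46 = 55981 → 672988/55981
APPEND 39: p_4 = 39·672988 + 14943 = 26261475, q_4 = 39·55981 + 1243 = 2184502 → 26261475/2184502
APPEND 17: p_5 = 17·26261475 + 672988 = 447118063, q_5 = 17·2184502 + 55981 = 37192515 → 447118063/37192515
APPEND 13: p_6 = 13·447118063 + 26261475 = 5838796294, q_6 = 13·37192515 + 2184502 = 485687197 → 5838796294/485687197
APPEND 47: p_7 = 47·5838796294 + 447118063 = 274870543881, q_7 = 47·485687197 + 37192515 = 22864490774 → 274870543881/22864490774
APPEND 22: p_8 = 22·274870543881 + 5838796294 = 6052990761676, q_8 = 22·22864490774 + 485687197 = 503504484225 → 6052990761676/503504484225

553/46
14943/1243
672988/55981
26261475/2184502
5838796294/485687197
274870543881/22864490774
6052990761676/503504484225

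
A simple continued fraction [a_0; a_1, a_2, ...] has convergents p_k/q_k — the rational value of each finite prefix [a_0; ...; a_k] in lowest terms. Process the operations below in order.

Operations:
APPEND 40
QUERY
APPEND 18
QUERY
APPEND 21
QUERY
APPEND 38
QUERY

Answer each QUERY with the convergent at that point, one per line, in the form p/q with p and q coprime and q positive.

40/1
721/18
15181/379
577599/14420

APPEND 40: p_0 = 40·1 + 0 = 40, q_0 = 40·0 + 1 = 1 → 40/1
APPEND 18: p_1 = 18·40 + 1 = 721, q_1 = 18·1 + 0 = 18 → 721/18
APPEND 21: p_2 = 21·721 + 40 = 15181, q_2 = 21·18 + 1 = 379 → 15181/379
APPEND 38: p_3 = 38·15181 + 721 = 577599, q_3 = 38·379 + 18 = 14420 → 577599/14420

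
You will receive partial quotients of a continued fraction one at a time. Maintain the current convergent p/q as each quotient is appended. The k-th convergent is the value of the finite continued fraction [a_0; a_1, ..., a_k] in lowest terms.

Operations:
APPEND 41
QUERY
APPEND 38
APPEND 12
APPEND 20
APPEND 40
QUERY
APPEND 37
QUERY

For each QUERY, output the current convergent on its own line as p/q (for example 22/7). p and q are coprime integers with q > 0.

41/1
15080309/367577
558347972/13609527

APPEND 41: p_0 = 41·1 + 0 = 41, q_0 = 41·0 + 1 = 1 → 41/1
APPEND 38: p_1 = 38·41 + 1 = 1559, q_1 = 38·1 + 0 = 38 → 1559/38
APPEND 12: p_2 = 12·1559 + 41 = 18749, q_2 = 12·38 + 1 = 457 → 18749/457
APPEND 20: p_3 = 20·18749 + 1559 = 376539, q_3 = 20·457 + 38 = 9178 → 376539/9178
APPEND 40: p_4 = 40·376539 + 18749 = 15080309, q_4 = 40·9178 + 457 = 367577 → 15080309/367577
APPEND 37: p_5 = 37·15080309 + 376539 = 558347972, q_5 = 37·367577 + 9178 = 13609527 → 558347972/13609527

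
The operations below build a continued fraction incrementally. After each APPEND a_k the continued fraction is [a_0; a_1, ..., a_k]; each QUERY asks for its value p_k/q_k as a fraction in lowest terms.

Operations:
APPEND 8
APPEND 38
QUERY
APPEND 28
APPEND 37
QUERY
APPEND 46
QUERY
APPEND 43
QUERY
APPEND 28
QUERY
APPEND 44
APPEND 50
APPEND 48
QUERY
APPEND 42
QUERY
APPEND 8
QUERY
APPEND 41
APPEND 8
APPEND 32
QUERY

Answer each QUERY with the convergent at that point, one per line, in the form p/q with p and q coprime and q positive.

APPEND 8: p_0 = 8·1 + 0 = 8, q_0 = 8·0 + 1 = 1 → 8/1
APPEND 38: p_1 = 38·8 + 1 = 305, q_1 = 38·1 + 0 = 38 → 305/38
APPEND 28: p_2 = 28·305 + 8 = 8548, q_2 = 28·38 + 1 = 1065 → 8548/1065
APPEND 37: p_3 = 37·8548 + 305 = 316581, q_3 = 37·1065 + 38 = 39443 → 316581/39443
APPEND 46: p_4 = 46·316581 + 8548 = 14571274, q_4 = 46·39443 + 1065 = 1815443 → 14571274/1815443
APPEND 43: p_5 = 43·14571274 + 316581 = 626881363, q_5 = 43·1815443 + 39443 = 78103492 → 626881363/78103492
APPEND 28: p_6 = 28·626881363 + 14571274 = 17567249438, q_6 = 28·78103492 + 1815443 = 2188713219 → 17567249438/2188713219
APPEND 44: p_7 = 44·17567249438 + 626881363 = 773585856635, q_7 = 44·2188713219 + 78103492 = 96381485128 → 773585856635/96381485128
APPEND 50: p_8 = 50·773585856635 + 17567249438 = 38696860081188, q_8 = 50·96381485128 + 2188713219 = 4821262969619 → 38696860081188/4821262969619
APPEND 48: p_9 = 48·38696860081188 + 773585856635 = 1858222869753659, q_9 = 48·4821262969619 + 96381485128 = 231517004026840 → 1858222869753659/231517004026840
APPEND 42: p_10 = 42·1858222869753659 + 38696860081188 = 78084057389734866, q_10 = 42·231517004026840 + 4821262969619 = 9728535432096899 → 78084057389734866/9728535432096899
APPEND 8: p_11 = 8·78084057389734866 + 1858222869753659 = 626530681987632587, q_11 = 8·9728535432096899 + 231517004026840 = 78059800460802032 → 626530681987632587/78059800460802032
APPEND 41: p_12 = 41·626530681987632587 + 78084057389734866 = 25765842018882670933, q_12 = 41·78059800460802032 + 9728535432096899 = 3210180354324980211 → 25765842018882670933/3210180354324980211
APPEND 8: p_13 = 8·25765842018882670933 + 626530681987632587 = 206753266833049000051, q_13 = 8·3210180354324980211 + 78059800460802032 = 25759502635060643720 → 206753266833049000051/25759502635060643720
APPEND 32: p_14 = 32·206753266833049000051 + 25765842018882670933 = 6641870380676450672565, q_14 = 32·25759502635060643720 + 3210180354324980211 = 827514264676265579251 → 6641870380676450672565/827514264676265579251

305/38
316581/39443
14571274/1815443
626881363/78103492
17567249438/2188713219
1858222869753659/231517004026840
78084057389734866/9728535432096899
626530681987632587/78059800460802032
6641870380676450672565/827514264676265579251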